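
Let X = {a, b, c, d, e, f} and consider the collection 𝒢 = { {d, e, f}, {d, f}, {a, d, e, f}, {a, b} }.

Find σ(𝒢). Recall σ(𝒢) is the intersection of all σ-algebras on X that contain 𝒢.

σ(𝒢) = { {}, {a}, {b}, {c}, {e}, {a, b}, {a, c}, {a, e}, {b, c}, {b, e}, {c, e}, {d, f}, {a, b, c}, {a, b, e}, {a, c, e}, {a, d, f}, {b, c, e}, {b, d, f}, {c, d, f}, {d, e, f}, {a, b, c, e}, {a, b, d, f}, {a, c, d, f}, {a, d, e, f}, {b, c, d, f}, {b, d, e, f}, {c, d, e, f}, {a, b, c, d, f}, {a, b, d, e, f}, {a, c, d, e, f}, {b, c, d, e, f}, X }

Derivation:
Start: 𝒢 ∪ {∅, X} = { {}, {a, b}, {d, f}, {d, e, f}, {a, d, e, f}, X }.
Round 1 adds 6:
  {b, c}  = X∖{a, d, e, f}
  {a, b, c}  = X∖{d, e, f}
  {a, b, c, e}  = X∖{d, f}
  {a, b, d, f}  = {a, b} ∪ {d, f}
  {c, d, e, f}  = X∖{a, b}
  {a, b, d, e, f}  = {a, b} ∪ {a, d, e, f}
Round 2: +6 →
  {c}  = X∖{a, b, d, e, f}
  {c, e}  = X∖{a, b, d, f}
  {b, c, d, f}  = {b, c} ∪ {d, f}
  {a, b, c, d, f}  = {a, b, c} ∪ {a, b, d, f}
  {a, c, d, e, f}  = {c, d, e, f} ∪ {a, d, e, f}
  {b, c, d, e, f}  = {c, d, e, f} ∪ {b, c}
Round 3 adds 6:
  {a}  = X∖{b, c, d, e, f}
  {b}  = X∖{a, c, d, e, f}
  {e}  = X∖{a, b, c, d, f}
  {a, e}  = X∖{b, c, d, f}
  {b, c, e}  = {b, c} ∪ {c, e}
  {c, d, f}  = {c} ∪ {d, f}
Round 4. New:
  {a, c}  = {c} ∪ {a}
  {b, e}  = {b} ∪ {e}
  {a, b, e}  = X∖{c, d, f}
  {a, c, e}  = {c} ∪ {a, e}
  {a, d, f}  = X∖{b, c, e}
  {b, d, f}  = {b} ∪ {d, f}
  {a, c, d, f}  = {c, d, f} ∪ {a}
  {b, d, e, f}  = {b} ∪ {d, e, f}
Round 5: no new sets; the family is a σ-algebra.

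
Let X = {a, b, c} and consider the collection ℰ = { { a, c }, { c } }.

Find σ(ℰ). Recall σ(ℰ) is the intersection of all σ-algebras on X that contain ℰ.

Take S₀ = ℰ ∪ {∅, X} = { {}, { c }, { a, c }, X }.
Pass 1: 2 new —
  { b }  = complement { a, c }
  { a, b }  = complement { c }
Pass 2. New:
  { b, c }  = { c } ∪ { b }
Pass 3. New:
  { a }  = complement { b, c }
Pass 4: closed — nothing new.

Therefore σ(ℰ) = { {}, { a }, { b }, { c }, { a, b }, { a, c }, { b, c }, X } (|σ(ℰ)| = 8).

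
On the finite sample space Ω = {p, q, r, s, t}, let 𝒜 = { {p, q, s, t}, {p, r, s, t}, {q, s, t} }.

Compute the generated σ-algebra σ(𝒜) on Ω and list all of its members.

σ(𝒜) (16 sets): { {}, {p}, {q}, {r}, {p, q}, {p, r}, {q, r}, {s, t}, {p, q, r}, {p, s, t}, {q, s, t}, {r, s, t}, {p, q, s, t}, {p, r, s, t}, {q, r, s, t}, Ω }

Working:
Initial family (5 sets): { {}, {q, s, t}, {p, q, s, t}, {p, r, s, t}, Ω }.
Iteration 1: +3 →
  {q}  = {p, r, s, t}ᶜ
  {r}  = {p, q, s, t}ᶜ
  {p, r}  = {q, s, t}ᶜ
  — 8 sets.
Iteration 2 (3 new):
  {q, r}  = {r} ∪ {q}
  {p, q, r}  = {q} ∪ {p, r}
  {q, r, s, t}  = {r} ∪ {q, s, t}
  — 11 sets.
Iteration 3 adds 3:
  {p}  = {q, r, s, t}ᶜ
  {s, t}  = {p, q, r}ᶜ
  {p, s, t}  = {q, r}ᶜ
  — 14 sets.
Iteration 4 adds 2:
  {p, q}  = {q} ∪ {p}
  {r, s, t}  = {r} ∪ {s, t}
  — 16 sets.
Iteration 5 adds nothing — fixpoint reached.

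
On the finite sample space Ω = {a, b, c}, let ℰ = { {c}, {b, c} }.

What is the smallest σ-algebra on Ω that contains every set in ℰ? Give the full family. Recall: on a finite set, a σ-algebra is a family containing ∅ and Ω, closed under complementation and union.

Start: ℰ ∪ {∅, Ω} = { {}, {c}, {b, c}, Ω }.
Step 1: 2 new —
  {a}  = complement {b, c}
  {a, b}  = complement {c}
  [6 total]
Step 2 adds 1:
  {a, c}  = {c} ∪ {a}
  [7 total]
Step 3. New:
  {b}  = complement {a, c}
  [8 total]
Step 4: already closed under ᶜ and ∪.

σ(ℰ) = { {}, {a}, {b}, {c}, {a, b}, {a, c}, {b, c}, Ω }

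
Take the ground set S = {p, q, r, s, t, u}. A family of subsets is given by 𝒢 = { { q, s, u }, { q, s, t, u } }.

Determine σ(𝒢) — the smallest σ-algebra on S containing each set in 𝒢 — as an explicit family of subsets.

σ(𝒢) (8 sets): { ∅, { t }, { p, r }, { p, r, t }, { q, s, u }, { q, s, t, u }, { p, q, r, s, u }, S }

Working:
Initial family (4 sets): { ∅, { q, s, u }, { q, s, t, u }, S }.
Iteration 1 (2 new):
  { p, r }  = { q, s, t, u }ᶜ
  { p, r, t }  = { q, s, u }ᶜ
  (now 6)
Iteration 2: +1 →
  { p, q, r, s, u }  = { q, s, u } ∪ { p, r }
  (now 7)
Iteration 3: +1 →
  { t }  = { p, q, r, s, u }ᶜ
  (now 8)
Iteration 4: no new sets; the family is a σ-algebra.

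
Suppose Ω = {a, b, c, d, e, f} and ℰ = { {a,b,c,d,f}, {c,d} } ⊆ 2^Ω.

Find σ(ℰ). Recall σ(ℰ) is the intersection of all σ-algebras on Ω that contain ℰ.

Answer: σ(ℰ) = { {}, {e}, {c,d}, {a,b,f}, {c,d,e}, {a,b,e,f}, {a,b,c,d,f}, Ω }

Working:
Initial family (4 sets): { {}, {c,d}, {a,b,c,d,f}, Ω }.
Iteration 1 (2 new):
  {e}  = Ω∖{a,b,c,d,f}
  {a,b,e,f}  = Ω∖{c,d}
  |family| = 6
Iteration 2. New:
  {c,d,e}  = {c,d} ∪ {e}
  |family| = 7
Iteration 3. New:
  {a,b,f}  = Ω∖{c,d,e}
  |family| = 8
Iteration 4: stable.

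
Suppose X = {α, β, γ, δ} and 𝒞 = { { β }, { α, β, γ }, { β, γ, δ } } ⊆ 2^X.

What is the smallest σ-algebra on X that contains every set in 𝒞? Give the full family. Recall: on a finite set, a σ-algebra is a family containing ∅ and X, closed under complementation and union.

|σ(𝒞)| = 16.  σ(𝒞) = { ∅, { α }, { β }, { γ }, { δ }, { α, β }, { α, γ }, { α, δ }, { β, γ }, { β, δ }, { γ, δ }, { α, β, γ }, { α, β, δ }, { α, γ, δ }, { β, γ, δ }, X }

Derivation:
Take S₀ = 𝒞 ∪ {∅, X} = { ∅, { β }, { α, β, γ }, { β, γ, δ }, X }.
Pass 1 adds 3:
  { α }  = X∖{ β, γ, δ }
  { δ }  = X∖{ α, β, γ }
  { α, γ, δ }  = X∖{ β }
  — 8 sets.
Pass 2 adds 3:
  { α, β }  = { β } ∪ { α }
  { α, δ }  = { δ } ∪ { α }
  { β, δ }  = { δ } ∪ { β }
  — 11 sets.
Pass 3: +4 →
  { α, γ }  = X∖{ β, δ }
  { β, γ }  = X∖{ α, δ }
  { γ, δ }  = X∖{ α, β }
  { α, β, δ }  = { α, δ } ∪ { α, β }
  — 15 sets.
Pass 4 adds 1:
  { γ }  = X∖{ α, β, δ }
  — 16 sets.
Pass 5: stable.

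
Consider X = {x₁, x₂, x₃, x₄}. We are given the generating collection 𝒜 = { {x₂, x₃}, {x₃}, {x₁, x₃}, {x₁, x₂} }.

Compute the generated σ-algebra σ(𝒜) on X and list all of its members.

Seed the family with 𝒜 together with ∅ and X: { {}, {x₃}, {x₁, x₂}, {x₁, x₃}, {x₂, x₃}, X }.
Pass 1: +5 →
  {x₁, x₄}  = complement {x₂, x₃}
  {x₂, x₄}  = complement {x₁, x₃}
  {x₃, x₄}  = complement {x₁, x₂}
  {x₁, x₂, x₃}  = {x₃} ∪ {x₁, x₂}
  {x₁, x₂, x₄}  = complement {x₃}
  (now 11)
Pass 2: +3 →
  {x₄}  = complement {x₁, x₂, x₃}
  {x₁, x₃, x₄}  = {x₃, x₄} ∪ {x₁, x₄}
  {x₂, x₃, x₄}  = {x₃, x₄} ∪ {x₂, x₃}
  (now 14)
Pass 3 (2 new):
  {x₁}  = complement {x₂, x₃, x₄}
  {x₂}  = complement {x₁, x₃, x₄}
  (now 16)
Pass 4: no new sets; the family is a σ-algebra.

Therefore σ(𝒜) = { {}, {x₁}, {x₂}, {x₃}, {x₄}, {x₁, x₂}, {x₁, x₃}, {x₁, x₄}, {x₂, x₃}, {x₂, x₄}, {x₃, x₄}, {x₁, x₂, x₃}, {x₁, x₂, x₄}, {x₁, x₃, x₄}, {x₂, x₃, x₄}, X } (|σ(𝒜)| = 16).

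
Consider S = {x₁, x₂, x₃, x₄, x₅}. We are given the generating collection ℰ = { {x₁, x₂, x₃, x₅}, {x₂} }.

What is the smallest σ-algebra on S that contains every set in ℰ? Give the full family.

Seed the family with ℰ together with ∅ and S: { ∅, {x₂}, {x₁, x₂, x₃, x₅}, S }.
Iteration 1: 2 new —
  {x₄}  = complement {x₁, x₂, x₃, x₅}
  {x₁, x₃, x₄, x₅}  = complement {x₂}
  (now 6)
Iteration 2. New:
  {x₂, x₄}  = {x₄} ∪ {x₂}
  (now 7)
Iteration 3. New:
  {x₁, x₃, x₅}  = complement {x₂, x₄}
  (now 8)
Iteration 4: already closed under ᶜ and ∪.

|σ(ℰ)| = 8.  σ(ℰ) = { ∅, {x₂}, {x₄}, {x₂, x₄}, {x₁, x₃, x₅}, {x₁, x₂, x₃, x₅}, {x₁, x₃, x₄, x₅}, S }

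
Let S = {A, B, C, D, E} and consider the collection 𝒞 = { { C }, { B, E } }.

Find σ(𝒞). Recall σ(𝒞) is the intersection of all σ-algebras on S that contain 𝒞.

Seed the family with 𝒞 together with ∅ and S: { {}, { C }, { B, E }, S }.
Iteration 1 (3 new):
  { A, C, D }  = complement { B, E }
  { B, C, E }  = { C } ∪ { B, E }
  { A, B, D, E }  = complement { C }
  |family| = 7
Iteration 2: 1 new —
  { A, D }  = complement { B, C, E }
  |family| = 8
Iteration 3: already closed under ᶜ and ∪.

σ(𝒞) = { {}, { C }, { A, D }, { B, E }, { A, C, D }, { B, C, E }, { A, B, D, E }, S }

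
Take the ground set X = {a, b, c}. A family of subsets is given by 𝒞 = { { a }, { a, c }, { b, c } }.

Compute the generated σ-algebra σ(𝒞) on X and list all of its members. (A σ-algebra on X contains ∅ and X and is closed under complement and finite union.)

Initial family (5 sets): { {  }, { a }, { a, c }, { b, c }, X }.
Pass 1. New:
  { b }  = X∖{ a, c }
  [6 total]
Pass 2: +1 →
  { a, b }  = { b } ∪ { a }
  [7 total]
Pass 3: 1 new —
  { c }  = X∖{ a, b }
  [8 total]
Pass 4: closed — nothing new.

Therefore σ(𝒞) = { {  }, { a }, { b }, { c }, { a, b }, { a, c }, { b, c }, X } (|σ(𝒞)| = 8).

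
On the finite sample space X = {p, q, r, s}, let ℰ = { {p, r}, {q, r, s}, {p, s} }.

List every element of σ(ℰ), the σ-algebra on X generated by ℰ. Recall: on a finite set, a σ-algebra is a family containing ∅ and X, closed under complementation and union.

Initial family (5 sets): { {}, {p, r}, {p, s}, {q, r, s}, X }.
Round 1 (4 new):
  {p}  = X∖{q, r, s}
  {q, r}  = X∖{p, s}
  {q, s}  = X∖{p, r}
  {p, r, s}  = {p, s} ∪ {p, r}
  |family| = 9
Round 2 adds 3:
  {q}  = X∖{p, r, s}
  {p, q, r}  = {q, r} ∪ {p, r}
  {p, q, s}  = {p, s} ∪ {q, s}
  |family| = 12
Round 3 (3 new):
  {r}  = X∖{p, q, s}
  {s}  = X∖{p, q, r}
  {p, q}  = {q} ∪ {p}
  |family| = 15
Round 4 adds 1:
  {r, s}  = X∖{p, q}
  |family| = 16
Round 5: closed — nothing new.

|σ(ℰ)| = 16.  σ(ℰ) = { {}, {p}, {q}, {r}, {s}, {p, q}, {p, r}, {p, s}, {q, r}, {q, s}, {r, s}, {p, q, r}, {p, q, s}, {p, r, s}, {q, r, s}, X }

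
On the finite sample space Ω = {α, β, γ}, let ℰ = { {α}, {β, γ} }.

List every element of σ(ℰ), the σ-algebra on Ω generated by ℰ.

Begin from { {}, {α}, {β, γ}, Ω } (that is, ℰ plus ∅ and Ω).
Step 1: closed — nothing new.

σ(ℰ) = { {}, {α}, {β, γ}, Ω }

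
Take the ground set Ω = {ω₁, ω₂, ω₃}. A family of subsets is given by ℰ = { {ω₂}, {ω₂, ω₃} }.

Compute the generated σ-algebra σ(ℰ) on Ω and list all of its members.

Start: ℰ ∪ {∅, Ω} = { ∅, {ω₂}, {ω₂, ω₃}, Ω }.
Step 1. New:
  {ω₁}  = Ω∖{ω₂, ω₃}
  {ω₁, ω₃}  = Ω∖{ω₂}
Step 2. New:
  {ω₁, ω₂}  = {ω₂} ∪ {ω₁}
Step 3. New:
  {ω₃}  = Ω∖{ω₁, ω₂}
Step 4: no new sets; the family is a σ-algebra.

Therefore σ(ℰ) = { ∅, {ω₁}, {ω₂}, {ω₃}, {ω₁, ω₂}, {ω₁, ω₃}, {ω₂, ω₃}, Ω } (|σ(ℰ)| = 8).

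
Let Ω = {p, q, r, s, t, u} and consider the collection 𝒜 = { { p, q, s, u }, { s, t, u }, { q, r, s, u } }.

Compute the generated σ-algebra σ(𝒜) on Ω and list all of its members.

σ(𝒜) = { {}, { p }, { q }, { r }, { t }, { p, q }, { p, r }, { p, t }, { q, r }, { q, t }, { r, t }, { s, u }, { p, q, r }, { p, q, t }, { p, r, t }, { p, s, u }, { q, r, t }, { q, s, u }, { r, s, u }, { s, t, u }, { p, q, r, t }, { p, q, s, u }, { p, r, s, u }, { p, s, t, u }, { q, r, s, u }, { q, s, t, u }, { r, s, t, u }, { p, q, r, s, u }, { p, q, s, t, u }, { p, r, s, t, u }, { q, r, s, t, u }, Ω }

Derivation:
Start: 𝒜 ∪ {∅, Ω} = { {}, { s, t, u }, { p, q, s, u }, { q, r, s, u }, Ω }.
Pass 1 (6 new):
  { p, t }  = Ω∖{ q, r, s, u }
  { r, t }  = Ω∖{ p, q, s, u }
  { p, q, r }  = Ω∖{ s, t, u }
  { p, q, r, s, u }  = { p, q, s, u } ∪ { q, r, s, u }
  { p, q, s, t, u }  = { p, q, s, u } ∪ { s, t, u }
  { q, r, s, t, u }  = { q, r, s, u } ∪ { s, t, u }
  — 11 sets.
Pass 2. New:
  { p }  = Ω∖{ q, r, s, t, u }
  { r }  = Ω∖{ p, q, s, t, u }
  { t }  = Ω∖{ p, q, r, s, u }
  { p, r, t }  = { p, t } ∪ { r, t }
  { p, q, r, t }  = { p, q, r } ∪ { p, t }
  { p, s, t, u }  = { p, t } ∪ { s, t, u }
  { r, s, t, u }  = { r, t } ∪ { s, t, u }
  — 18 sets.
Pass 3 (6 new):
  { p, q }  = Ω∖{ r, s, t, u }
  { p, r }  = { r } ∪ { p }
  { q, r }  = Ω∖{ p, s, t, u }
  { s, u }  = Ω∖{ p, q, r, t }
  { q, s, u }  = Ω∖{ p, r, t }
  { p, r, s, t, u }  = { r } ∪ { p, s, t, u }
  — 24 sets.
Pass 4 (7 new):
  { q }  = Ω∖{ p, r, s, t, u }
  { p, q, t }  = { p, q } ∪ { t }
  { p, s, u }  = { s, u } ∪ { p }
  { q, r, t }  = { t } ∪ { q, r }
  { r, s, u }  = { r } ∪ { s, u }
  { p, r, s, u }  = { p, r } ∪ { s, u }
  { q, s, t, u }  = Ω∖{ p, r }
  — 31 sets.
Pass 5. New:
  { q, t }  = Ω∖{ p, r, s, u }
  — 32 sets.
Pass 6 adds nothing — fixpoint reached.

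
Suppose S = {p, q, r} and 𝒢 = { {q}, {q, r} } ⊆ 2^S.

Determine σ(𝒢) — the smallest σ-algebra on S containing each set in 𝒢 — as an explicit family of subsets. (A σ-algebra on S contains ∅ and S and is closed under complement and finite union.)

σ(𝒢) = { ∅, {p}, {q}, {r}, {p, q}, {p, r}, {q, r}, S }

Working:
Seed the family with 𝒢 together with ∅ and S: { ∅, {q}, {q, r}, S }.
Pass 1 adds 2:
  {p}  = {q, r}ᶜ
  {p, r}  = {q}ᶜ
  [6 total]
Pass 2. New:
  {p, q}  = {q} ∪ {p}
  [7 total]
Pass 3. New:
  {r}  = {p, q}ᶜ
  [8 total]
Pass 4: already closed under ᶜ and ∪.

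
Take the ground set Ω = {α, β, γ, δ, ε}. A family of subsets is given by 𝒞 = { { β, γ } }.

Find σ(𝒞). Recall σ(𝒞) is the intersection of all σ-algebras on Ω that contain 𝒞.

Begin from { {}, { β, γ }, Ω } (that is, 𝒞 plus ∅ and Ω).
Iteration 1. New:
  { α, δ, ε }  = complement { β, γ }
  — 4 sets.
Iteration 2: already closed under ᶜ and ∪.

|σ(𝒞)| = 4.  σ(𝒞) = { {}, { β, γ }, { α, δ, ε }, Ω }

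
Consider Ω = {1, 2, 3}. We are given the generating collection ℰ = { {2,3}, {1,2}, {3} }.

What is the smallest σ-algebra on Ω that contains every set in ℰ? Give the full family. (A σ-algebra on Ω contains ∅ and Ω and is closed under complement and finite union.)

Initial family (5 sets): { {}, {3}, {1,2}, {2,3}, Ω }.
Round 1. New:
  {1}  = Ω∖{2,3}
Round 2: 1 new —
  {1,3}  = {3} ∪ {1}
Round 3: 1 new —
  {2}  = Ω∖{1,3}
After Round 4 the family is unchanged; done.

Hence σ(ℰ) has 8 members: { {}, {1}, {2}, {3}, {1,2}, {1,3}, {2,3}, Ω }.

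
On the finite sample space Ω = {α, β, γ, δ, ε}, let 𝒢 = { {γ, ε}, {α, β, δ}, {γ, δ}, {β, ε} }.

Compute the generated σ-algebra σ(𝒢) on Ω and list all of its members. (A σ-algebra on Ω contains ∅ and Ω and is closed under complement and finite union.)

σ(𝒢) (32 sets): { {}, {α}, {β}, {γ}, {δ}, {ε}, {α, β}, {α, γ}, {α, δ}, {α, ε}, {β, γ}, {β, δ}, {β, ε}, {γ, δ}, {γ, ε}, {δ, ε}, {α, β, γ}, {α, β, δ}, {α, β, ε}, {α, γ, δ}, {α, γ, ε}, {α, δ, ε}, {β, γ, δ}, {β, γ, ε}, {β, δ, ε}, {γ, δ, ε}, {α, β, γ, δ}, {α, β, γ, ε}, {α, β, δ, ε}, {α, γ, δ, ε}, {β, γ, δ, ε}, Ω }

Derivation:
Seed the family with 𝒢 together with ∅ and Ω: { {}, {β, ε}, {γ, δ}, {γ, ε}, {α, β, δ}, Ω }.
Iteration 1: 7 new —
  {α, β, ε}  = complement {γ, δ}
  {α, γ, δ}  = complement {β, ε}
  {β, γ, ε}  = {β, ε} ∪ {γ, ε}
  {γ, δ, ε}  = {γ, δ} ∪ {γ, ε}
  {α, β, γ, δ}  = {γ, δ} ∪ {α, β, δ}
  {α, β, δ, ε}  = {β, ε} ∪ {α, β, δ}
  {β, γ, δ, ε}  = {β, ε} ∪ {γ, δ}
  [13 total]
Iteration 2. New:
  {α}  = complement {β, γ, δ, ε}
  {γ}  = complement {α, β, δ, ε}
  {ε}  = complement {α, β, γ, δ}
  {α, β}  = complement {γ, δ, ε}
  {α, δ}  = complement {β, γ, ε}
  {α, β, γ, ε}  = {α, β, ε} ∪ {β, γ, ε}
  {α, γ, δ, ε}  = {γ, δ, ε} ∪ {α, γ, δ}
  [20 total]
Iteration 3 (7 new):
  {β}  = complement {α, γ, δ, ε}
  {δ}  = complement {α, β, γ, ε}
  {α, γ}  = {γ} ∪ {α}
  {α, ε}  = {ε} ∪ {α}
  {α, β, γ}  = {α, β} ∪ {γ}
  {α, γ, ε}  = {γ, ε} ∪ {α}
  {α, δ, ε}  = {α, δ} ∪ {ε}
  [27 total]
Iteration 4 adds 5:
  {β, γ}  = complement {α, δ, ε}
  {β, δ}  = complement {α, γ, ε}
  {δ, ε}  = complement {α, β, γ}
  {β, γ, δ}  = complement {α, ε}
  {β, δ, ε}  = complement {α, γ}
  [32 total]
Iteration 5: stable.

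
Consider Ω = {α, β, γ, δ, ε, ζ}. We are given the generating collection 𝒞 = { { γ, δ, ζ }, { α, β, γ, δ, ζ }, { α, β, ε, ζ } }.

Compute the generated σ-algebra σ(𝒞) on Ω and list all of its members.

Seed the family with 𝒞 together with ∅ and Ω: { {  }, { γ, δ, ζ }, { α, β, ε, ζ }, { α, β, γ, δ, ζ }, Ω }.
Step 1 (3 new):
  { ε }  = ᶜ of { α, β, γ, δ, ζ }
  { γ, δ }  = ᶜ of { α, β, ε, ζ }
  { α, β, ε }  = ᶜ of { γ, δ, ζ }
  (now 8)
Step 2. New:
  { γ, δ, ε }  = { γ, δ } ∪ { ε }
  { γ, δ, ε, ζ }  = { γ, δ, ζ } ∪ { ε }
  { α, β, γ, δ, ε }  = { α, β, ε } ∪ { γ, δ }
  (now 11)
Step 3 (3 new):
  { ζ }  = ᶜ of { α, β, γ, δ, ε }
  { α, β }  = ᶜ of { γ, δ, ε, ζ }
  { α, β, ζ }  = ᶜ of { γ, δ, ε }
  (now 14)
Step 4: +2 →
  { ε, ζ }  = { ζ } ∪ { ε }
  { α, β, γ, δ }  = { γ, δ } ∪ { α, β }
  (now 16)
Step 5: already closed under ᶜ and ∪.

|σ(𝒞)| = 16.  σ(𝒞) = { {  }, { ε }, { ζ }, { α, β }, { γ, δ }, { ε, ζ }, { α, β, ε }, { α, β, ζ }, { γ, δ, ε }, { γ, δ, ζ }, { α, β, γ, δ }, { α, β, ε, ζ }, { γ, δ, ε, ζ }, { α, β, γ, δ, ε }, { α, β, γ, δ, ζ }, Ω }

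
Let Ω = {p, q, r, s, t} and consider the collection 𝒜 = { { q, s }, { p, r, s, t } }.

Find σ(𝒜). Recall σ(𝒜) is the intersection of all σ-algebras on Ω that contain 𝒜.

Answer: σ(𝒜) = { {}, { q }, { s }, { q, s }, { p, r, t }, { p, q, r, t }, { p, r, s, t }, Ω }

Check:
Initial family (4 sets): { {}, { q, s }, { p, r, s, t }, Ω }.
Iteration 1: +2 →
  { q }  = ᶜ of { p, r, s, t }
  { p, r, t }  = ᶜ of { q, s }
Iteration 2: +1 →
  { p, q, r, t }  = { p, r, t } ∪ { q }
Iteration 3: 1 new —
  { s }  = ᶜ of { p, q, r, t }
Iteration 4: stable.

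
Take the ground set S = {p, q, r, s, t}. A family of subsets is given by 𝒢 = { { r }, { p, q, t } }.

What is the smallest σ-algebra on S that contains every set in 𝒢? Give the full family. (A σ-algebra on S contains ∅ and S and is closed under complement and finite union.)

σ(𝒢) (8 sets): { ∅, { r }, { s }, { r, s }, { p, q, t }, { p, q, r, t }, { p, q, s, t }, S }

Working:
Begin from { ∅, { r }, { p, q, t }, S } (that is, 𝒢 plus ∅ and S).
Step 1: +3 →
  { r, s }  = S∖{ p, q, t }
  { p, q, r, t }  = { r } ∪ { p, q, t }
  { p, q, s, t }  = S∖{ r }
Step 2: 1 new —
  { s }  = S∖{ p, q, r, t }
Step 3 adds nothing — fixpoint reached.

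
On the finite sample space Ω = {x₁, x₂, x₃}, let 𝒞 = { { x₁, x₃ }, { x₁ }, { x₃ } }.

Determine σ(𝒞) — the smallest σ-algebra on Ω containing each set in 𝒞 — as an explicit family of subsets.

Answer: σ(𝒞) = { {  }, { x₁ }, { x₂ }, { x₃ }, { x₁, x₂ }, { x₁, x₃ }, { x₂, x₃ }, Ω }

Derivation:
Seed the family with 𝒞 together with ∅ and Ω: { {  }, { x₁ }, { x₃ }, { x₁, x₃ }, Ω }.
Iteration 1: +3 →
  { x₂ }  = Ω∖{ x₁, x₃ }
  { x₁, x₂ }  = Ω∖{ x₃ }
  { x₂, x₃ }  = Ω∖{ x₁ }
  — 8 sets.
Iteration 2: no new sets; the family is a σ-algebra.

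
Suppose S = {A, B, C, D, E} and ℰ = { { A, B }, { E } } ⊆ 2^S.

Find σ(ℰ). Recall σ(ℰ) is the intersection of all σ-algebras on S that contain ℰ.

σ(ℰ) = { ∅, { E }, { A, B }, { C, D }, { A, B, E }, { C, D, E }, { A, B, C, D }, S }

Working:
Seed the family with ℰ together with ∅ and S: { ∅, { E }, { A, B }, S }.
Round 1: 3 new —
  { A, B, E }  = { A, B } ∪ { E }
  { C, D, E }  = S∖{ A, B }
  { A, B, C, D }  = S∖{ E }
  |family| = 7
Round 2: +1 →
  { C, D }  = S∖{ A, B, E }
  |family| = 8
Round 3: closed — nothing new.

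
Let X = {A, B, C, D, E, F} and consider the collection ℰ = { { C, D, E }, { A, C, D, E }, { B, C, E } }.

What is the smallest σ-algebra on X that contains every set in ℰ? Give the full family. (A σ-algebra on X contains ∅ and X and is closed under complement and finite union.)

Start: ℰ ∪ {∅, X} = { {}, { B, C, E }, { C, D, E }, { A, C, D, E }, X }.
Round 1: 5 new —
  { B, F }  = { A, C, D, E }ᶜ
  { A, B, F }  = { C, D, E }ᶜ
  { A, D, F }  = { B, C, E }ᶜ
  { B, C, D, E }  = { C, D, E } ∪ { B, C, E }
  { A, B, C, D, E }  = { B, C, E } ∪ { A, C, D, E }
  — 10 sets.
Round 2 (7 new):
  { F }  = { A, B, C, D, E }ᶜ
  { A, F }  = { B, C, D, E }ᶜ
  { A, B, D, F }  = { B, F } ∪ { A, D, F }
  { B, C, E, F }  = { B, F } ∪ { B, C, E }
  { A, B, C, E, F }  = { B, C, E } ∪ { A, B, F }
  { A, C, D, E, F }  = { C, D, E } ∪ { A, D, F }
  { B, C, D, E, F }  = { C, D, E } ∪ { B, F }
  — 17 sets.
Round 3. New:
  { A }  = { B, C, D, E, F }ᶜ
  { B }  = { A, C, D, E, F }ᶜ
  { D }  = { A, B, C, E, F }ᶜ
  { A, D }  = { B, C, E, F }ᶜ
  { C, E }  = { A, B, D, F }ᶜ
  { C, D, E, F }  = { C, D, E } ∪ { F }
  — 23 sets.
Round 4: +9 →
  { A, B }  = { C, D, E, F }ᶜ
  { B, D }  = { B } ∪ { D }
  { D, F }  = { F } ∪ { D }
  { A, B, D }  = { B } ∪ { A, D }
  { A, C, E }  = { A } ∪ { C, E }
  { B, D, F }  = { B, F } ∪ { D }
  { C, E, F }  = { F } ∪ { C, E }
  { A, B, C, E }  = { A } ∪ { B, C, E }
  { A, C, E, F }  = { A, F } ∪ { C, E }
  — 32 sets.
Round 5: closed — nothing new.

Hence σ(ℰ) has 32 members: { {}, { A }, { B }, { D }, { F }, { A, B }, { A, D }, { A, F }, { B, D }, { B, F }, { C, E }, { D, F }, { A, B, D }, { A, B, F }, { A, C, E }, { A, D, F }, { B, C, E }, { B, D, F }, { C, D, E }, { C, E, F }, { A, B, C, E }, { A, B, D, F }, { A, C, D, E }, { A, C, E, F }, { B, C, D, E }, { B, C, E, F }, { C, D, E, F }, { A, B, C, D, E }, { A, B, C, E, F }, { A, C, D, E, F }, { B, C, D, E, F }, X }.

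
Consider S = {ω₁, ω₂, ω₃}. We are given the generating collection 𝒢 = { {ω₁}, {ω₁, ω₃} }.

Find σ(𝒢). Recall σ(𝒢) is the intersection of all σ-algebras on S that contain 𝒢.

Start: 𝒢 ∪ {∅, S} = { {}, {ω₁}, {ω₁, ω₃}, S }.
Pass 1 (2 new):
  {ω₂}  = {ω₁, ω₃}ᶜ
  {ω₂, ω₃}  = {ω₁}ᶜ
  |family| = 6
Pass 2 (1 new):
  {ω₁, ω₂}  = {ω₂} ∪ {ω₁}
  |family| = 7
Pass 3 adds 1:
  {ω₃}  = {ω₁, ω₂}ᶜ
  |family| = 8
Pass 4: no new sets; the family is a σ-algebra.

Therefore σ(𝒢) = { {}, {ω₁}, {ω₂}, {ω₃}, {ω₁, ω₂}, {ω₁, ω₃}, {ω₂, ω₃}, S } (|σ(𝒢)| = 8).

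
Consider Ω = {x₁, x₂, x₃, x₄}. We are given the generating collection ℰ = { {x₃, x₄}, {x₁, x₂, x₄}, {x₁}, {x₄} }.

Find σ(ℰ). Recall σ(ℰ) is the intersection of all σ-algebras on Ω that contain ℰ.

σ(ℰ) (16 sets): { {}, {x₁}, {x₂}, {x₃}, {x₄}, {x₁, x₂}, {x₁, x₃}, {x₁, x₄}, {x₂, x₃}, {x₂, x₄}, {x₃, x₄}, {x₁, x₂, x₃}, {x₁, x₂, x₄}, {x₁, x₃, x₄}, {x₂, x₃, x₄}, Ω }

Check:
Start: ℰ ∪ {∅, Ω} = { {}, {x₁}, {x₄}, {x₃, x₄}, {x₁, x₂, x₄}, Ω }.
Iteration 1 (6 new):
  {x₃}  = ᶜ of {x₁, x₂, x₄}
  {x₁, x₂}  = ᶜ of {x₃, x₄}
  {x₁, x₄}  = {x₄} ∪ {x₁}
  {x₁, x₂, x₃}  = ᶜ of {x₄}
  {x₁, x₃, x₄}  = {x₃, x₄} ∪ {x₁}
  {x₂, x₃, x₄}  = ᶜ of {x₁}
  [12 total]
Iteration 2 (3 new):
  {x₂}  = ᶜ of {x₁, x₃, x₄}
  {x₁, x₃}  = {x₃} ∪ {x₁}
  {x₂, x₃}  = ᶜ of {x₁, x₄}
  [15 total]
Iteration 3 adds 1:
  {x₂, x₄}  = ᶜ of {x₁, x₃}
  [16 total]
Iteration 4: already closed under ᶜ and ∪.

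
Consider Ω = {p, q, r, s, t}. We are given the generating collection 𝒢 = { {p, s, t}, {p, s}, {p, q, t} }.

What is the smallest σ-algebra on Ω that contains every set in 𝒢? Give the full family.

σ(𝒢) (32 sets): { {}, {p}, {q}, {r}, {s}, {t}, {p, q}, {p, r}, {p, s}, {p, t}, {q, r}, {q, s}, {q, t}, {r, s}, {r, t}, {s, t}, {p, q, r}, {p, q, s}, {p, q, t}, {p, r, s}, {p, r, t}, {p, s, t}, {q, r, s}, {q, r, t}, {q, s, t}, {r, s, t}, {p, q, r, s}, {p, q, r, t}, {p, q, s, t}, {p, r, s, t}, {q, r, s, t}, Ω }

Trace:
Initial family (5 sets): { {}, {p, s}, {p, q, t}, {p, s, t}, Ω }.
Step 1. New:
  {q, r}  = Ω∖{p, s, t}
  {r, s}  = Ω∖{p, q, t}
  {q, r, t}  = Ω∖{p, s}
  {p, q, s, t}  = {p, s, t} ∪ {p, q, t}
  [9 total]
Step 2: 7 new —
  {r}  = Ω∖{p, q, s, t}
  {p, r, s}  = {r, s} ∪ {p, s}
  {q, r, s}  = {r, s} ∪ {q, r}
  {p, q, r, s}  = {p, s} ∪ {q, r}
  {p, q, r, t}  = {p, q, t} ∪ {q, r, t}
  {p, r, s, t}  = {p, s, t} ∪ {r, s}
  {q, r, s, t}  = {r, s} ∪ {q, r, t}
  [16 total]
Step 3. New:
  {p}  = Ω∖{q, r, s, t}
  {q}  = Ω∖{p, r, s, t}
  {s}  = Ω∖{p, q, r, t}
  {t}  = Ω∖{p, q, r, s}
  {p, t}  = Ω∖{q, r, s}
  {q, t}  = Ω∖{p, r, s}
  [22 total]
Step 4: 10 new —
  {p, q}  = {q} ∪ {p}
  {p, r}  = {r} ∪ {p}
  {q, s}  = {q} ∪ {s}
  {r, t}  = {t} ∪ {r}
  {s, t}  = {t} ∪ {s}
  {p, q, r}  = {q, r} ∪ {p}
  {p, q, s}  = {q} ∪ {p, s}
  {p, r, t}  = {r} ∪ {p, t}
  {q, s, t}  = {q, t} ∪ {s}
  {r, s, t}  = {r, s} ∪ {t}
  [32 total]
After Step 5 the family is unchanged; done.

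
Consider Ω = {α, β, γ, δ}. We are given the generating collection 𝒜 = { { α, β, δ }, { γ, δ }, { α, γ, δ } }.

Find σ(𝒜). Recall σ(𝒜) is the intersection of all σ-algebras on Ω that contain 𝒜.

Start: 𝒜 ∪ {∅, Ω} = { ∅, { γ, δ }, { α, β, δ }, { α, γ, δ }, Ω }.
Round 1 (3 new):
  { β }  = { α, γ, δ }ᶜ
  { γ }  = { α, β, δ }ᶜ
  { α, β }  = { γ, δ }ᶜ
  [8 total]
Round 2: 3 new —
  { β, γ }  = { γ } ∪ { β }
  { α, β, γ }  = { γ } ∪ { α, β }
  { β, γ, δ }  = { β } ∪ { γ, δ }
  [11 total]
Round 3: 3 new —
  { α }  = { β, γ, δ }ᶜ
  { δ }  = { α, β, γ }ᶜ
  { α, δ }  = { β, γ }ᶜ
  [14 total]
Round 4. New:
  { α, γ }  = { γ } ∪ { α }
  { β, δ }  = { δ } ∪ { β }
  [16 total]
Round 5: already closed under ᶜ and ∪.

|σ(𝒜)| = 16.  σ(𝒜) = { ∅, { α }, { β }, { γ }, { δ }, { α, β }, { α, γ }, { α, δ }, { β, γ }, { β, δ }, { γ, δ }, { α, β, γ }, { α, β, δ }, { α, γ, δ }, { β, γ, δ }, Ω }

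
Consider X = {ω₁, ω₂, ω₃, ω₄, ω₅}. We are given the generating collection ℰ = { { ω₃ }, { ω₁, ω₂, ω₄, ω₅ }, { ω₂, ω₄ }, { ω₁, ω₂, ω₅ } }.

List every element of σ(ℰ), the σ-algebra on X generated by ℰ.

Take S₀ = ℰ ∪ {∅, X} = { {}, { ω₃ }, { ω₂, ω₄ }, { ω₁, ω₂, ω₅ }, { ω₁, ω₂, ω₄, ω₅ }, X }.
Iteration 1. New:
  { ω₃, ω₄ }  = X∖{ ω₁, ω₂, ω₅ }
  { ω₁, ω₃, ω₅ }  = X∖{ ω₂, ω₄ }
  { ω₂, ω₃, ω₄ }  = { ω₃ } ∪ { ω₂, ω₄ }
  { ω₁, ω₂, ω₃, ω₅ }  = { ω₃ } ∪ { ω₁, ω₂, ω₅ }
  |family| = 10
Iteration 2 adds 3:
  { ω₄ }  = X∖{ ω₁, ω₂, ω₃, ω₅ }
  { ω₁, ω₅ }  = X∖{ ω₂, ω₃, ω₄ }
  { ω₁, ω₃, ω₄, ω₅ }  = { ω₃, ω₄ } ∪ { ω₁, ω₃, ω₅ }
  |family| = 13
Iteration 3: +2 →
  { ω₂ }  = X∖{ ω₁, ω₃, ω₄, ω₅ }
  { ω₁, ω₄, ω₅ }  = { ω₁, ω₅ } ∪ { ω₄ }
  |family| = 15
Iteration 4 adds 1:
  { ω₂, ω₃ }  = X∖{ ω₁, ω₄, ω₅ }
  |family| = 16
Iteration 5: no new sets; the family is a σ-algebra.

Hence σ(ℰ) has 16 members: { {}, { ω₂ }, { ω₃ }, { ω₄ }, { ω₁, ω₅ }, { ω₂, ω₃ }, { ω₂, ω₄ }, { ω₃, ω₄ }, { ω₁, ω₂, ω₅ }, { ω₁, ω₃, ω₅ }, { ω₁, ω₄, ω₅ }, { ω₂, ω₃, ω₄ }, { ω₁, ω₂, ω₃, ω₅ }, { ω₁, ω₂, ω₄, ω₅ }, { ω₁, ω₃, ω₄, ω₅ }, X }.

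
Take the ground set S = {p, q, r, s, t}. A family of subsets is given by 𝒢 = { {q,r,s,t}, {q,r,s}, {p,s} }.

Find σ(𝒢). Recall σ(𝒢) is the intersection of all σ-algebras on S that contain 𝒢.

Answer: σ(𝒢) = { ∅, {p}, {s}, {t}, {p,s}, {p,t}, {q,r}, {s,t}, {p,q,r}, {p,s,t}, {q,r,s}, {q,r,t}, {p,q,r,s}, {p,q,r,t}, {q,r,s,t}, S }

Trace:
Begin from { ∅, {p,s}, {q,r,s}, {q,r,s,t}, S } (that is, 𝒢 plus ∅ and S).
Round 1 adds 4:
  {p}  = complement {q,r,s,t}
  {p,t}  = complement {q,r,s}
  {q,r,t}  = complement {p,s}
  {p,q,r,s}  = {q,r,s} ∪ {p,s}
  [9 total]
Round 2 adds 3:
  {t}  = complement {p,q,r,s}
  {p,s,t}  = {p,s} ∪ {p,t}
  {p,q,r,t}  = {q,r,t} ∪ {p,t}
  [12 total]
Round 3 adds 2:
  {s}  = complement {p,q,r,t}
  {q,r}  = complement {p,s,t}
  [14 total]
Round 4 (2 new):
  {s,t}  = {s} ∪ {t}
  {p,q,r}  = {q,r} ∪ {p}
  [16 total]
Round 5: already closed under ᶜ and ∪.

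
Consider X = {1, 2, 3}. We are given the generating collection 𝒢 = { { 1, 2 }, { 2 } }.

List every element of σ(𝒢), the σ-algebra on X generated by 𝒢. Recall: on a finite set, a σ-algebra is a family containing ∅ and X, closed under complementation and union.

Initial family (4 sets): { ∅, { 2 }, { 1, 2 }, X }.
Step 1. New:
  { 3 }  = ᶜ of { 1, 2 }
  { 1, 3 }  = ᶜ of { 2 }
  — 6 sets.
Step 2: 1 new —
  { 2, 3 }  = { 3 } ∪ { 2 }
  — 7 sets.
Step 3 adds 1:
  { 1 }  = ᶜ of { 2, 3 }
  — 8 sets.
Step 4: no new sets; the family is a σ-algebra.

Hence σ(𝒢) has 8 members: { ∅, { 1 }, { 2 }, { 3 }, { 1, 2 }, { 1, 3 }, { 2, 3 }, X }.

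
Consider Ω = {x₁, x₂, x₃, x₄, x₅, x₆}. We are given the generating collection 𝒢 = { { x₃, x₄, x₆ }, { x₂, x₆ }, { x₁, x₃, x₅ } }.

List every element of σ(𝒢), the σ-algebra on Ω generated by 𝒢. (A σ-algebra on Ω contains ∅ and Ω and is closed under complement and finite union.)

Take S₀ = 𝒢 ∪ {∅, Ω} = { {  }, { x₂, x₆ }, { x₁, x₃, x₅ }, { x₃, x₄, x₆ }, Ω }.
Pass 1 (6 new):
  { x₁, x₂, x₅ }  = { x₃, x₄, x₆ }ᶜ
  { x₂, x₄, x₆ }  = { x₁, x₃, x₅ }ᶜ
  { x₁, x₃, x₄, x₅ }  = { x₂, x₆ }ᶜ
  { x₂, x₃, x₄, x₆ }  = { x₃, x₄, x₆ } ∪ { x₂, x₆ }
  { x₁, x₂, x₃, x₅, x₆ }  = { x₁, x₃, x₅ } ∪ { x₂, x₆ }
  { x₁, x₃, x₄, x₅, x₆ }  = { x₁, x₃, x₅ } ∪ { x₃, x₄, x₆ }
  (now 11)
Pass 2: 7 new —
  { x₂ }  = { x₁, x₃, x₄, x₅, x₆ }ᶜ
  { x₄ }  = { x₁, x₂, x₃, x₅, x₆ }ᶜ
  { x₁, x₅ }  = { x₂, x₃, x₄, x₆ }ᶜ
  { x₁, x₂, x₃, x₅ }  = { x₁, x₃, x₅ } ∪ { x₁, x₂, x₅ }
  { x₁, x₂, x₅, x₆ }  = { x₂, x₆ } ∪ { x₁, x₂, x₅ }
  { x₁, x₂, x₃, x₄, x₅ }  = { x₁, x₂, x₅ } ∪ { x₁, x₃, x₄, x₅ }
  { x₁, x₂, x₄, x₅, x₆ }  = { x₂, x₄, x₆ } ∪ { x₁, x₂, x₅ }
  (now 18)
Pass 3. New:
  { x₃ }  = { x₁, x₂, x₄, x₅, x₆ }ᶜ
  { x₆ }  = { x₁, x₂, x₃, x₄, x₅ }ᶜ
  { x₂, x₄ }  = { x₄ } ∪ { x₂ }
  { x₃, x₄ }  = { x₁, x₂, x₅, x₆ }ᶜ
  { x₄, x₆ }  = { x₁, x₂, x₃, x₅ }ᶜ
  { x₁, x₄, x₅ }  = { x₁, x₅ } ∪ { x₄ }
  { x₁, x₂, x₄, x₅ }  = { x₁, x₂, x₅ } ∪ { x₄ }
  (now 25)
Pass 4 adds 7:
  { x₂, x₃ }  = { x₂ } ∪ { x₃ }
  { x₃, x₆ }  = { x₁, x₂, x₄, x₅ }ᶜ
  { x₁, x₅, x₆ }  = { x₆ } ∪ { x₁, x₅ }
  { x₂, x₃, x₄ }  = { x₃, x₄ } ∪ { x₂ }
  { x₂, x₃, x₆ }  = { x₁, x₄, x₅ }ᶜ
  { x₁, x₃, x₅, x₆ }  = { x₂, x₄ }ᶜ
  { x₁, x₄, x₅, x₆ }  = { x₁, x₄, x₅ } ∪ { x₆ }
  (now 32)
Pass 5: closed — nothing new.

Therefore σ(𝒢) = { {  }, { x₂ }, { x₃ }, { x₄ }, { x₆ }, { x₁, x₅ }, { x₂, x₃ }, { x₂, x₄ }, { x₂, x₆ }, { x₃, x₄ }, { x₃, x₆ }, { x₄, x₆ }, { x₁, x₂, x₅ }, { x₁, x₃, x₅ }, { x₁, x₄, x₅ }, { x₁, x₅, x₆ }, { x₂, x₃, x₄ }, { x₂, x₃, x₆ }, { x₂, x₄, x₆ }, { x₃, x₄, x₆ }, { x₁, x₂, x₃, x₅ }, { x₁, x₂, x₄, x₅ }, { x₁, x₂, x₅, x₆ }, { x₁, x₃, x₄, x₅ }, { x₁, x₃, x₅, x₆ }, { x₁, x₄, x₅, x₆ }, { x₂, x₃, x₄, x₆ }, { x₁, x₂, x₃, x₄, x₅ }, { x₁, x₂, x₃, x₅, x₆ }, { x₁, x₂, x₄, x₅, x₆ }, { x₁, x₃, x₄, x₅, x₆ }, Ω } (|σ(𝒢)| = 32).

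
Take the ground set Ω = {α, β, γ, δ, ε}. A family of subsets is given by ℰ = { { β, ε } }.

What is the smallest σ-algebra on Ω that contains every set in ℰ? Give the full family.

σ(ℰ) = { {}, { β, ε }, { α, γ, δ }, Ω }

Working:
Seed the family with ℰ together with ∅ and Ω: { {}, { β, ε }, Ω }.
Iteration 1 (1 new):
  { α, γ, δ }  = ᶜ of { β, ε }
  — 4 sets.
Iteration 2: closed — nothing new.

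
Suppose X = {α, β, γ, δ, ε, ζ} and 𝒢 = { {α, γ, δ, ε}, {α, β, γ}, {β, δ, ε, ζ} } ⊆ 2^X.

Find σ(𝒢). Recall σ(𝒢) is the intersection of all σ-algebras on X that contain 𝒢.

Take S₀ = 𝒢 ∪ {∅, X} = { ∅, {α, β, γ}, {α, γ, δ, ε}, {β, δ, ε, ζ}, X }.
Iteration 1: 4 new —
  {α, γ}  = complement {β, δ, ε, ζ}
  {β, ζ}  = complement {α, γ, δ, ε}
  {δ, ε, ζ}  = complement {α, β, γ}
  {α, β, γ, δ, ε}  = {α, β, γ} ∪ {α, γ, δ, ε}
  — 9 sets.
Iteration 2 (3 new):
  {ζ}  = complement {α, β, γ, δ, ε}
  {α, β, γ, ζ}  = {α, β, γ} ∪ {β, ζ}
  {α, γ, δ, ε, ζ}  = {α, γ, δ, ε} ∪ {δ, ε, ζ}
  — 12 sets.
Iteration 3: +3 →
  {β}  = complement {α, γ, δ, ε, ζ}
  {δ, ε}  = complement {α, β, γ, ζ}
  {α, γ, ζ}  = {α, γ} ∪ {ζ}
  — 15 sets.
Iteration 4. New:
  {β, δ, ε}  = complement {α, γ, ζ}
  — 16 sets.
Iteration 5: closed — nothing new.

Hence σ(𝒢) has 16 members: { ∅, {β}, {ζ}, {α, γ}, {β, ζ}, {δ, ε}, {α, β, γ}, {α, γ, ζ}, {β, δ, ε}, {δ, ε, ζ}, {α, β, γ, ζ}, {α, γ, δ, ε}, {β, δ, ε, ζ}, {α, β, γ, δ, ε}, {α, γ, δ, ε, ζ}, X }.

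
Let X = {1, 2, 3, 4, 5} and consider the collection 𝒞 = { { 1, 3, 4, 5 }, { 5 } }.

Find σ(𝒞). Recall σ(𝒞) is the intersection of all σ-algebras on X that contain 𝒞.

σ(𝒞) (8 sets): { {  }, { 2 }, { 5 }, { 2, 5 }, { 1, 3, 4 }, { 1, 2, 3, 4 }, { 1, 3, 4, 5 }, X }

Check:
Take S₀ = 𝒞 ∪ {∅, X} = { {  }, { 5 }, { 1, 3, 4, 5 }, X }.
Pass 1. New:
  { 2 }  = { 1, 3, 4, 5 }ᶜ
  { 1, 2, 3, 4 }  = { 5 }ᶜ
  — 6 sets.
Pass 2 adds 1:
  { 2, 5 }  = { 2 } ∪ { 5 }
  — 7 sets.
Pass 3: +1 →
  { 1, 3, 4 }  = { 2, 5 }ᶜ
  — 8 sets.
Pass 4: stable.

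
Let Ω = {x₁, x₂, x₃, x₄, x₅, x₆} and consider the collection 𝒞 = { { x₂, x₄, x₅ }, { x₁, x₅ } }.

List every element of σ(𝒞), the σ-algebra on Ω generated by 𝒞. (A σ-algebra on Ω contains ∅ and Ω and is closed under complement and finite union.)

Answer: σ(𝒞) = { {}, { x₁ }, { x₅ }, { x₁, x₅ }, { x₂, x₄ }, { x₃, x₆ }, { x₁, x₂, x₄ }, { x₁, x₃, x₆ }, { x₂, x₄, x₅ }, { x₃, x₅, x₆ }, { x₁, x₂, x₄, x₅ }, { x₁, x₃, x₅, x₆ }, { x₂, x₃, x₄, x₆ }, { x₁, x₂, x₃, x₄, x₆ }, { x₂, x₃, x₄, x₅, x₆ }, Ω }

Check:
Take S₀ = 𝒞 ∪ {∅, Ω} = { {}, { x₁, x₅ }, { x₂, x₄, x₅ }, Ω }.
Round 1. New:
  { x₁, x₃, x₆ }  = Ω∖{ x₂, x₄, x₅ }
  { x₁, x₂, x₄, x₅ }  = { x₂, x₄, x₅ } ∪ { x₁, x₅ }
  { x₂, x₃, x₄, x₆ }  = Ω∖{ x₁, x₅ }
  [7 total]
Round 2 adds 4:
  { x₃, x₆ }  = Ω∖{ x₁, x₂, x₄, x₅ }
  { x₁, x₃, x₅, x₆ }  = { x₁, x₃, x₆ } ∪ { x₁, x₅ }
  { x₁, x₂, x₃, x₄, x₆ }  = { x₂, x₃, x₄, x₆ } ∪ { x₁, x₃, x₆ }
  { x₂, x₃, x₄, x₅, x₆ }  = { x₂, x₃, x₄, x₆ } ∪ { x₂, x₄, x₅ }
  [11 total]
Round 3 (3 new):
  { x₁ }  = Ω∖{ x₂, x₃, x₄, x₅, x₆ }
  { x₅ }  = Ω∖{ x₁, x₂, x₃, x₄, x₆ }
  { x₂, x₄ }  = Ω∖{ x₁, x₃, x₅, x₆ }
  [14 total]
Round 4 (2 new):
  { x₁, x₂, x₄ }  = { x₂, x₄ } ∪ { x₁ }
  { x₃, x₅, x₆ }  = { x₃, x₆ } ∪ { x₅ }
  [16 total]
Round 5 adds nothing — fixpoint reached.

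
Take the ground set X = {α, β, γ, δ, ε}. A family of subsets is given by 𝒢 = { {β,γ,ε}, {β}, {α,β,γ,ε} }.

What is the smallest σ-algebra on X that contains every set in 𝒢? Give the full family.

σ(𝒢) = { {}, {α}, {β}, {δ}, {α,β}, {α,δ}, {β,δ}, {γ,ε}, {α,β,δ}, {α,γ,ε}, {β,γ,ε}, {γ,δ,ε}, {α,β,γ,ε}, {α,γ,δ,ε}, {β,γ,δ,ε}, X }

Working:
Begin from { {}, {β}, {β,γ,ε}, {α,β,γ,ε}, X } (that is, 𝒢 plus ∅ and X).
Step 1 (3 new):
  {δ}  = complement {α,β,γ,ε}
  {α,δ}  = complement {β,γ,ε}
  {α,γ,δ,ε}  = complement {β}
  — 8 sets.
Step 2: 3 new —
  {β,δ}  = {δ} ∪ {β}
  {α,β,δ}  = {β} ∪ {α,δ}
  {β,γ,δ,ε}  = {δ} ∪ {β,γ,ε}
  — 11 sets.
Step 3. New:
  {α}  = complement {β,γ,δ,ε}
  {γ,ε}  = complement {α,β,δ}
  {α,γ,ε}  = complement {β,δ}
  — 14 sets.
Step 4. New:
  {α,β}  = {β} ∪ {α}
  {γ,δ,ε}  = {δ} ∪ {γ,ε}
  — 16 sets.
Step 5: stable.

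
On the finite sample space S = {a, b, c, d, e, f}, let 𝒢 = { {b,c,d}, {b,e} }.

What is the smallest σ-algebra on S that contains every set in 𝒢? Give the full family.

Begin from { ∅, {b,e}, {b,c,d}, S } (that is, 𝒢 plus ∅ and S).
Iteration 1. New:
  {a,e,f}  = S∖{b,c,d}
  {a,c,d,f}  = S∖{b,e}
  {b,c,d,e}  = {b,e} ∪ {b,c,d}
  |family| = 7
Iteration 2: +4 →
  {a,f}  = S∖{b,c,d,e}
  {a,b,e,f}  = {b,e} ∪ {a,e,f}
  {a,b,c,d,f}  = {b,c,d} ∪ {a,c,d,f}
  {a,c,d,e,f}  = {a,e,f} ∪ {a,c,d,f}
  |family| = 11
Iteration 3: 3 new —
  {b}  = S∖{a,c,d,e,f}
  {e}  = S∖{a,b,c,d,f}
  {c,d}  = S∖{a,b,e,f}
  |family| = 14
Iteration 4 (2 new):
  {a,b,f}  = {a,f} ∪ {b}
  {c,d,e}  = {c,d} ∪ {e}
  |family| = 16
Iteration 5: stable.

Therefore σ(𝒢) = { ∅, {b}, {e}, {a,f}, {b,e}, {c,d}, {a,b,f}, {a,e,f}, {b,c,d}, {c,d,e}, {a,b,e,f}, {a,c,d,f}, {b,c,d,e}, {a,b,c,d,f}, {a,c,d,e,f}, S } (|σ(𝒢)| = 16).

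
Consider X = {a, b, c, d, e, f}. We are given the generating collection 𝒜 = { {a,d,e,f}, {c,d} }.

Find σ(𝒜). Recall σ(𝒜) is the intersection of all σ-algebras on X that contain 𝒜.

Begin from { {}, {c,d}, {a,d,e,f}, X } (that is, 𝒜 plus ∅ and X).
Step 1 (3 new):
  {b,c}  = ᶜ of {a,d,e,f}
  {a,b,e,f}  = ᶜ of {c,d}
  {a,c,d,e,f}  = {a,d,e,f} ∪ {c,d}
  (now 7)
Step 2: +4 →
  {b}  = ᶜ of {a,c,d,e,f}
  {b,c,d}  = {c,d} ∪ {b,c}
  {a,b,c,e,f}  = {b,c} ∪ {a,b,e,f}
  {a,b,d,e,f}  = {a,d,e,f} ∪ {a,b,e,f}
  (now 11)
Step 3. New:
  {c}  = ᶜ of {a,b,d,e,f}
  {d}  = ᶜ of {a,b,c,e,f}
  {a,e,f}  = ᶜ of {b,c,d}
  (now 14)
Step 4 (2 new):
  {b,d}  = {d} ∪ {b}
  {a,c,e,f}  = {c} ∪ {a,e,f}
  (now 16)
Step 5: closed — nothing new.

Hence σ(𝒜) has 16 members: { {}, {b}, {c}, {d}, {b,c}, {b,d}, {c,d}, {a,e,f}, {b,c,d}, {a,b,e,f}, {a,c,e,f}, {a,d,e,f}, {a,b,c,e,f}, {a,b,d,e,f}, {a,c,d,e,f}, X }.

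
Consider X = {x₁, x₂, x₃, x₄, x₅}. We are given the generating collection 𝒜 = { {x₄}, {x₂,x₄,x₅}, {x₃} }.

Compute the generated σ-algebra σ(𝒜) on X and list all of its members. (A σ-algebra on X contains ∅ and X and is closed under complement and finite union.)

|σ(𝒜)| = 16.  σ(𝒜) = { {}, {x₁}, {x₃}, {x₄}, {x₁,x₃}, {x₁,x₄}, {x₂,x₅}, {x₃,x₄}, {x₁,x₂,x₅}, {x₁,x₃,x₄}, {x₂,x₃,x₅}, {x₂,x₄,x₅}, {x₁,x₂,x₃,x₅}, {x₁,x₂,x₄,x₅}, {x₂,x₃,x₄,x₅}, X }

Check:
Initial family (5 sets): { {}, {x₃}, {x₄}, {x₂,x₄,x₅}, X }.
Step 1: +5 →
  {x₁,x₃}  = ᶜ of {x₂,x₄,x₅}
  {x₃,x₄}  = {x₃} ∪ {x₄}
  {x₁,x₂,x₃,x₅}  = ᶜ of {x₄}
  {x₁,x₂,x₄,x₅}  = ᶜ of {x₃}
  {x₂,x₃,x₄,x₅}  = {x₃} ∪ {x₂,x₄,x₅}
  (now 10)
Step 2. New:
  {x₁}  = ᶜ of {x₂,x₃,x₄,x₅}
  {x₁,x₂,x₅}  = ᶜ of {x₃,x₄}
  {x₁,x₃,x₄}  = {x₃,x₄} ∪ {x₁,x₃}
  (now 13)
Step 3 adds 2:
  {x₁,x₄}  = {x₄} ∪ {x₁}
  {x₂,x₅}  = ᶜ of {x₁,x₃,x₄}
  (now 15)
Step 4 (1 new):
  {x₂,x₃,x₅}  = ᶜ of {x₁,x₄}
  (now 16)
After Step 5 the family is unchanged; done.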